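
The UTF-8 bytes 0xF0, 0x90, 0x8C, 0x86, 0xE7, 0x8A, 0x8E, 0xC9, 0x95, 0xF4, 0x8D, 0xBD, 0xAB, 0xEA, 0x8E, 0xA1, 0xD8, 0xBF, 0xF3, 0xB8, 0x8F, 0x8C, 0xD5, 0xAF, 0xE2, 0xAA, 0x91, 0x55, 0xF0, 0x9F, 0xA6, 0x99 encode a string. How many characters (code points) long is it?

Byte at offset 0: 0xF0 = 11110000 → 4-byte char (#1). Advance 4.
Byte at offset 4: 0xE7 = 11100111 → 3-byte char (#2). Advance 3.
Byte at offset 7: 0xC9 = 11001001 → 2-byte char (#3). Advance 2.
Byte at offset 9: 0xF4 = 11110100 → 4-byte char (#4). Advance 4.
Byte at offset 13: 0xEA = 11101010 → 3-byte char (#5). Advance 3.
Byte at offset 16: 0xD8 = 11011000 → 2-byte char (#6). Advance 2.
Byte at offset 18: 0xF3 = 11110011 → 4-byte char (#7). Advance 4.
Byte at offset 22: 0xD5 = 11010101 → 2-byte char (#8). Advance 2.
Byte at offset 24: 0xE2 = 11100010 → 3-byte char (#9). Advance 3.
Byte at offset 27: 0x55 = 01010101 → 1-byte char (#10). Advance 1.
Byte at offset 28: 0xF0 = 11110000 → 4-byte char (#11). Advance 4.
Reached end at offset 32 after 11 code points.

11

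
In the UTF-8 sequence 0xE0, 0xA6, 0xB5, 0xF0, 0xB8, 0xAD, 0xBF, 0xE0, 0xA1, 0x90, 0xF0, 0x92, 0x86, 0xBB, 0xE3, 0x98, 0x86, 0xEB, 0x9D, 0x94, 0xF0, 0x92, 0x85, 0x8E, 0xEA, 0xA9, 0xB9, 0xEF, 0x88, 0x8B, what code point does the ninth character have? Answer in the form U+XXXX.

Offset 0: leading byte 0xE0 = 11100000 → 3-byte char #1 = E0 A6 B5.
Offset 3: leading byte 0xF0 = 11110000 → 4-byte char #2 = F0 B8 AD BF.
Offset 7: leading byte 0xE0 = 11100000 → 3-byte char #3 = E0 A1 90.
Offset 10: leading byte 0xF0 = 11110000 → 4-byte char #4 = F0 92 86 BB.
Offset 14: leading byte 0xE3 = 11100011 → 3-byte char #5 = E3 98 86.
Offset 17: leading byte 0xEB = 11101011 → 3-byte char #6 = EB 9D 94.
Offset 20: leading byte 0xF0 = 11110000 → 4-byte char #7 = F0 92 85 8E.
Offset 24: leading byte 0xEA = 11101010 → 3-byte char #8 = EA A9 B9.
Offset 27: leading byte 0xEF = 11101111 → 3-byte char #9 = EF 88 8B.
Leading byte 0xEF = 11101111 matches 1110xxxx → 3-byte sequence.
Byte 1: 0xEF = 11101111, payload 1111 (4 bits).
Byte 2: 0x88 = 10001000 (10xxxxxx ✓), payload 001000.
Byte 3: 0x8B = 10001011 (10xxxxxx ✓), payload 001011.
Concatenate: 1111001000001011 = 0xF20B (16 bits → U+F20B).

U+F20B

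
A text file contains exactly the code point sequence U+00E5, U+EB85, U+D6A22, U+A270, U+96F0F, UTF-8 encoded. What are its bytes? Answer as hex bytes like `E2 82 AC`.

C3 A5 EE AE 85 F3 96 A8 A2 EA 89 B0 F2 96 BC 8F

U+00E5: 2-byte form → C3 A5.
U+EB85: 3-byte form → EE AE 85.
U+D6A22: 4-byte form → F3 96 A8 A2.
U+A270: 3-byte form → EA 89 B0.
U+96F0F: 4-byte form → F2 96 BC 8F.
Concatenated (16 bytes): C3 A5 EE AE 85 F3 96 A8 A2 EA 89 B0 F2 96 BC 8F.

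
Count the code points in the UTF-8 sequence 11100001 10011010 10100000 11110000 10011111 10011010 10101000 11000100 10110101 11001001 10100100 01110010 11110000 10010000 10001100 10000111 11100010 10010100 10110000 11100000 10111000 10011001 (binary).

8

Byte at offset 0: 0xE1 = 11100001 → 3-byte char (#1). Advance 3.
Byte at offset 3: 0xF0 = 11110000 → 4-byte char (#2). Advance 4.
Byte at offset 7: 0xC4 = 11000100 → 2-byte char (#3). Advance 2.
Byte at offset 9: 0xC9 = 11001001 → 2-byte char (#4). Advance 2.
Byte at offset 11: 0x72 = 01110010 → 1-byte char (#5). Advance 1.
Byte at offset 12: 0xF0 = 11110000 → 4-byte char (#6). Advance 4.
Byte at offset 16: 0xE2 = 11100010 → 3-byte char (#7). Advance 3.
Byte at offset 19: 0xE0 = 11100000 → 3-byte char (#8). Advance 3.
Reached end at offset 22 after 8 code points.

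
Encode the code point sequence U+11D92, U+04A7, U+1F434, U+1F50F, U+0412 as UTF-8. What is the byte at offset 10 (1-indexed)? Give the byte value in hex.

0xB4

1-indexed offset 10 is 0-indexed offset 9.
U+11D92 → 4-byte form F0 91 B6 92 at offsets 0–3.
U+04A7 → 2-byte form D2 A7 at offsets 4–5.
U+1F434 → 4-byte form F0 9F 90 B4 at offsets 6–9.
Offset 9 falls in char 3's range; it's byte 4 of F0 9F 90 B4 = 0xB4.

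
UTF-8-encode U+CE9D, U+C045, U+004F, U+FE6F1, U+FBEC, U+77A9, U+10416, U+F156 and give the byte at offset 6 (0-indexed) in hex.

0x4F

U+CE9D → 3-byte form EC BA 9D at offsets 0–2.
U+C045 → 3-byte form EC 81 85 at offsets 3–5.
U+004F → 1-byte form 4F at offsets 6–6.
Offset 6 falls in char 3's range; it's byte 1 of 4F = 0x4F.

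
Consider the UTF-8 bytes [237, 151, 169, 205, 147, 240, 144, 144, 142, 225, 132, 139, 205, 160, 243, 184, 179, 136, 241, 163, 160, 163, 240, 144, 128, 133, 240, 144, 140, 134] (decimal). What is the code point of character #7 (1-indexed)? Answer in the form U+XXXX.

Offset 0: leading byte 0xED = 11101101 → 3-byte char #1 = ED 97 A9.
Offset 3: leading byte 0xCD = 11001101 → 2-byte char #2 = CD 93.
Offset 5: leading byte 0xF0 = 11110000 → 4-byte char #3 = F0 90 90 8E.
Offset 9: leading byte 0xE1 = 11100001 → 3-byte char #4 = E1 84 8B.
Offset 12: leading byte 0xCD = 11001101 → 2-byte char #5 = CD A0.
Offset 14: leading byte 0xF3 = 11110011 → 4-byte char #6 = F3 B8 B3 88.
Offset 18: leading byte 0xF1 = 11110001 → 4-byte char #7 = F1 A3 A0 A3.
Leading byte 0xF1 = 11110001 matches 11110xxx → 4-byte sequence.
Byte 1: 0xF1 = 11110001, payload 001 (3 bits).
Byte 2: 0xA3 = 10100011 (10xxxxxx ✓), payload 100011.
Byte 3: 0xA0 = 10100000 (10xxxxxx ✓), payload 100000.
Byte 4: 0xA3 = 10100011 (10xxxxxx ✓), payload 100011.
Concatenate: 001100011100000100011 = 0x63823 (21 bits → U+63823).

U+63823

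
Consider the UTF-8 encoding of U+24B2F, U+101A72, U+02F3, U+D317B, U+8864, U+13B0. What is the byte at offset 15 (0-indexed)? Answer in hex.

U+24B2F → 4-byte form F0 A4 AC AF at offsets 0–3.
U+101A72 → 4-byte form F4 81 A9 B2 at offsets 4–7.
U+02F3 → 2-byte form CB B3 at offsets 8–9.
U+D317B → 4-byte form F3 93 85 BB at offsets 10–13.
U+8864 → 3-byte form E8 A1 A4 at offsets 14–16.
Offset 15 falls in char 5's range; it's byte 2 of E8 A1 A4 = 0xA1.

0xA1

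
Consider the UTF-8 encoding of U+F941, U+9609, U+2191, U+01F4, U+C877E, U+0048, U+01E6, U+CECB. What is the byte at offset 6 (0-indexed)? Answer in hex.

0xE2

U+F941 → 3-byte form EF A5 81 at offsets 0–2.
U+9609 → 3-byte form E9 98 89 at offsets 3–5.
U+2191 → 3-byte form E2 86 91 at offsets 6–8.
Offset 6 falls in char 3's range; it's byte 1 of E2 86 91 = 0xE2.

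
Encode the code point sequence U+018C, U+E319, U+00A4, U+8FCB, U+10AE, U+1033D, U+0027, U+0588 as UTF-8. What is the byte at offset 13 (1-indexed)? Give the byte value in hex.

0xAE

1-indexed offset 13 is 0-indexed offset 12.
U+018C → 2-byte form C6 8C at offsets 0–1.
U+E319 → 3-byte form EE 8C 99 at offsets 2–4.
U+00A4 → 2-byte form C2 A4 at offsets 5–6.
U+8FCB → 3-byte form E8 BF 8B at offsets 7–9.
U+10AE → 3-byte form E1 82 AE at offsets 10–12.
Offset 12 falls in char 5's range; it's byte 3 of E1 82 AE = 0xAE.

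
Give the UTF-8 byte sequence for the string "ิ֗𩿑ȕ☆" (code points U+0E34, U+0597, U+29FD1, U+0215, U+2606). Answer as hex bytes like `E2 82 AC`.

U+0E34: 3-byte form → E0 B8 B4.
U+0597: 2-byte form → D6 97.
U+29FD1: 4-byte form → F0 A9 BF 91.
U+0215: 2-byte form → C8 95.
U+2606: 3-byte form → E2 98 86.
Concatenated (14 bytes): E0 B8 B4 D6 97 F0 A9 BF 91 C8 95 E2 98 86.

E0 B8 B4 D6 97 F0 A9 BF 91 C8 95 E2 98 86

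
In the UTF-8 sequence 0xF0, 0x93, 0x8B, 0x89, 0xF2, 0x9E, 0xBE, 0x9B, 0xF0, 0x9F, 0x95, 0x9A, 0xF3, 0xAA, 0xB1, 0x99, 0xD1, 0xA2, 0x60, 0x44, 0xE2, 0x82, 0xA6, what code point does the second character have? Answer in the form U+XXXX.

U+9EF9B

Offset 0: leading byte 0xF0 = 11110000 → 4-byte char #1 = F0 93 8B 89.
Offset 4: leading byte 0xF2 = 11110010 → 4-byte char #2 = F2 9E BE 9B.
Leading byte 0xF2 = 11110010 matches 11110xxx → 4-byte sequence.
Byte 1: 0xF2 = 11110010, payload 010 (3 bits).
Byte 2: 0x9E = 10011110 (10xxxxxx ✓), payload 011110.
Byte 3: 0xBE = 10111110 (10xxxxxx ✓), payload 111110.
Byte 4: 0x9B = 10011011 (10xxxxxx ✓), payload 011011.
Concatenate: 010011110111110011011 = 0x9EF9B (21 bits → U+9EF9B).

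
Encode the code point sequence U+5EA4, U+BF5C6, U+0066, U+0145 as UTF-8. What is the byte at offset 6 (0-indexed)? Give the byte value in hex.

U+5EA4 → 3-byte form E5 BA A4 at offsets 0–2.
U+BF5C6 → 4-byte form F2 BF 97 86 at offsets 3–6.
Offset 6 falls in char 2's range; it's byte 4 of F2 BF 97 86 = 0x86.

0x86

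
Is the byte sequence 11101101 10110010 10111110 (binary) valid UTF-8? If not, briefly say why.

invalid (encodes a surrogate (U+D800–U+DFFF))

Structurally a 3-byte sequence; payload = 0xDCBE.
But 0xDCBE is in U+D800–U+DFFF, the surrogate range. Surrogates are not Unicode scalar values and are forbidden in UTF-8.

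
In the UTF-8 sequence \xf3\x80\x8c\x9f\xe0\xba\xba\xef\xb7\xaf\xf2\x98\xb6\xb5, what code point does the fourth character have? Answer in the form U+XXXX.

Offset 0: leading byte 0xF3 = 11110011 → 4-byte char #1 = F3 80 8C 9F.
Offset 4: leading byte 0xE0 = 11100000 → 3-byte char #2 = E0 BA BA.
Offset 7: leading byte 0xEF = 11101111 → 3-byte char #3 = EF B7 AF.
Offset 10: leading byte 0xF2 = 11110010 → 4-byte char #4 = F2 98 B6 B5.
Leading byte 0xF2 = 11110010 matches 11110xxx → 4-byte sequence.
Byte 1: 0xF2 = 11110010, payload 010 (3 bits).
Byte 2: 0x98 = 10011000 (10xxxxxx ✓), payload 011000.
Byte 3: 0xB6 = 10110110 (10xxxxxx ✓), payload 110110.
Byte 4: 0xB5 = 10110101 (10xxxxxx ✓), payload 110101.
Concatenate: 010011000110110110101 = 0x98DB5 (21 bits → U+98DB5).

U+98DB5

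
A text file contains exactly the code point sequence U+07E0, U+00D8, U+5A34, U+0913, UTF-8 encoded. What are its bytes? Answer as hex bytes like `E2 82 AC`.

U+07E0: 2-byte form → DF A0.
U+00D8: 2-byte form → C3 98.
U+5A34: 3-byte form → E5 A8 B4.
U+0913: 3-byte form → E0 A4 93.
Concatenated (10 bytes): DF A0 C3 98 E5 A8 B4 E0 A4 93.

DF A0 C3 98 E5 A8 B4 E0 A4 93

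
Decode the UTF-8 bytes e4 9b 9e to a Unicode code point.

U+46DE

Leading byte 0xE4 = 11100100 matches 1110xxxx → 3-byte sequence.
Byte 1: 0xE4 = 11100100, payload 0100 (4 bits).
Byte 2: 0x9B = 10011011 (10xxxxxx ✓), payload 011011.
Byte 3: 0x9E = 10011110 (10xxxxxx ✓), payload 011110.
Concatenate: 0100011011011110 = 0x46DE (16 bits → U+46DE).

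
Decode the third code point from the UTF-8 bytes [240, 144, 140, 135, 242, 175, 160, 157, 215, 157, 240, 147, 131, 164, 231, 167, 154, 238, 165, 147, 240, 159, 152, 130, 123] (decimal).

U+05DD

Offset 0: leading byte 0xF0 = 11110000 → 4-byte char #1 = F0 90 8C 87.
Offset 4: leading byte 0xF2 = 11110010 → 4-byte char #2 = F2 AF A0 9D.
Offset 8: leading byte 0xD7 = 11010111 → 2-byte char #3 = D7 9D.
Leading byte 0xD7 = 11010111 matches 110xxxxx → 2-byte sequence.
Byte 1: 0xD7 = 11010111, payload 10111 (5 bits).
Byte 2: 0x9D = 10011101 (10xxxxxx ✓), payload 011101.
Concatenate: 10111011101 = 0x5DD (11 bits → U+05DD).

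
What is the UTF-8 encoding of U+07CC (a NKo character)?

DF 8C

U+07CC = 0x7CC = 1996 decimal. In range U+0080–U+07FF → 2-byte form: 110xxxxx 10xxxxxx.
Binary (11 bits): 11111001100.
Split 5+6: 11111 | 001100.
Byte 1: 11011111 = 0xDF.
Byte 2: 10001100 = 0x8C.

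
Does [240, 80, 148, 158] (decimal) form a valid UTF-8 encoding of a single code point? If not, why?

invalid (non-continuation byte where continuation expected)

Leading byte 0xF0 = 11110000 → 4-byte form.
Byte 2 is 0x50 = 01010000, which is not 10xxxxxx — expected a continuation byte.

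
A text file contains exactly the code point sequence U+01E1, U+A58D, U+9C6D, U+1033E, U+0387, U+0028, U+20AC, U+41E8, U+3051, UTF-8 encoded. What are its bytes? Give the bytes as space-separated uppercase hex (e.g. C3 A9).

C7 A1 EA 96 8D E9 B1 AD F0 90 8C BE CE 87 28 E2 82 AC E4 87 A8 E3 81 91

U+01E1: 2-byte form → C7 A1.
U+A58D: 3-byte form → EA 96 8D.
U+9C6D: 3-byte form → E9 B1 AD.
U+1033E: 4-byte form → F0 90 8C BE.
U+0387: 2-byte form → CE 87.
U+0028: 1-byte form → 28.
U+20AC: 3-byte form → E2 82 AC.
U+41E8: 3-byte form → E4 87 A8.
U+3051: 3-byte form → E3 81 91.
Concatenated (24 bytes): C7 A1 EA 96 8D E9 B1 AD F0 90 8C BE CE 87 28 E2 82 AC E4 87 A8 E3 81 91.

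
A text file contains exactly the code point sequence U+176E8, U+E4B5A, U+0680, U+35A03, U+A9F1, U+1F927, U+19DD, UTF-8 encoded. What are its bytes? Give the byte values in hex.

F0 97 9B A8 F3 A4 AD 9A DA 80 F0 B5 A8 83 EA A7 B1 F0 9F A4 A7 E1 A7 9D

U+176E8: 4-byte form → F0 97 9B A8.
U+E4B5A: 4-byte form → F3 A4 AD 9A.
U+0680: 2-byte form → DA 80.
U+35A03: 4-byte form → F0 B5 A8 83.
U+A9F1: 3-byte form → EA A7 B1.
U+1F927: 4-byte form → F0 9F A4 A7.
U+19DD: 3-byte form → E1 A7 9D.
Concatenated (24 bytes): F0 97 9B A8 F3 A4 AD 9A DA 80 F0 B5 A8 83 EA A7 B1 F0 9F A4 A7 E1 A7 9D.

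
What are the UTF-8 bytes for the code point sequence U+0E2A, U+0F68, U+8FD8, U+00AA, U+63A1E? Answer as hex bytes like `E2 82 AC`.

E0 B8 AA E0 BD A8 E8 BF 98 C2 AA F1 A3 A8 9E

U+0E2A: 3-byte form → E0 B8 AA.
U+0F68: 3-byte form → E0 BD A8.
U+8FD8: 3-byte form → E8 BF 98.
U+00AA: 2-byte form → C2 AA.
U+63A1E: 4-byte form → F1 A3 A8 9E.
Concatenated (15 bytes): E0 B8 AA E0 BD A8 E8 BF 98 C2 AA F1 A3 A8 9E.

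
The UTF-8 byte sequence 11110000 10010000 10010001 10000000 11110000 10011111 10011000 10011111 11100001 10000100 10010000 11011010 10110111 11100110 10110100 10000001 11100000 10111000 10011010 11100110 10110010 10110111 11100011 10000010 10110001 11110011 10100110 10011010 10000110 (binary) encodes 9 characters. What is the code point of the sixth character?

U+0E1A

Offset 0: leading byte 0xF0 = 11110000 → 4-byte char #1 = F0 90 91 80.
Offset 4: leading byte 0xF0 = 11110000 → 4-byte char #2 = F0 9F 98 9F.
Offset 8: leading byte 0xE1 = 11100001 → 3-byte char #3 = E1 84 90.
Offset 11: leading byte 0xDA = 11011010 → 2-byte char #4 = DA B7.
Offset 13: leading byte 0xE6 = 11100110 → 3-byte char #5 = E6 B4 81.
Offset 16: leading byte 0xE0 = 11100000 → 3-byte char #6 = E0 B8 9A.
Leading byte 0xE0 = 11100000 matches 1110xxxx → 3-byte sequence.
Byte 1: 0xE0 = 11100000, payload 0000 (4 bits).
Byte 2: 0xB8 = 10111000 (10xxxxxx ✓), payload 111000.
Byte 3: 0x9A = 10011010 (10xxxxxx ✓), payload 011010.
Concatenate: 0000111000011010 = 0xE1A (16 bits → U+0E1A).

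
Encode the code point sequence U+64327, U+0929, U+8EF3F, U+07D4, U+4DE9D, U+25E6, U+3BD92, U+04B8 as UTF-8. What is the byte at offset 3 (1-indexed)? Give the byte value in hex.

1-indexed offset 3 is 0-indexed offset 2.
U+64327 → 4-byte form F1 A4 8C A7 at offsets 0–3.
Offset 2 falls in char 1's range; it's byte 3 of F1 A4 8C A7 = 0x8C.

0x8C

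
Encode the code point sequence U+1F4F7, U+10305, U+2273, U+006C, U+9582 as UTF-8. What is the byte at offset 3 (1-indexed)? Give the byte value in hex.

0x93

1-indexed offset 3 is 0-indexed offset 2.
U+1F4F7 → 4-byte form F0 9F 93 B7 at offsets 0–3.
Offset 2 falls in char 1's range; it's byte 3 of F0 9F 93 B7 = 0x93.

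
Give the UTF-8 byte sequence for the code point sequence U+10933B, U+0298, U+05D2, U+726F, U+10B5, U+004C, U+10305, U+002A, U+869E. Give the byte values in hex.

U+10933B: 4-byte form → F4 89 8C BB.
U+0298: 2-byte form → CA 98.
U+05D2: 2-byte form → D7 92.
U+726F: 3-byte form → E7 89 AF.
U+10B5: 3-byte form → E1 82 B5.
U+004C: 1-byte form → 4C.
U+10305: 4-byte form → F0 90 8C 85.
U+002A: 1-byte form → 2A.
U+869E: 3-byte form → E8 9A 9E.
Concatenated (23 bytes): F4 89 8C BB CA 98 D7 92 E7 89 AF E1 82 B5 4C F0 90 8C 85 2A E8 9A 9E.

F4 89 8C BB CA 98 D7 92 E7 89 AF E1 82 B5 4C F0 90 8C 85 2A E8 9A 9E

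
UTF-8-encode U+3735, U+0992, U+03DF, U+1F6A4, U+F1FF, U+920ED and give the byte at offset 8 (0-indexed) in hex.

U+3735 → 3-byte form E3 9C B5 at offsets 0–2.
U+0992 → 3-byte form E0 A6 92 at offsets 3–5.
U+03DF → 2-byte form CF 9F at offsets 6–7.
U+1F6A4 → 4-byte form F0 9F 9A A4 at offsets 8–11.
Offset 8 falls in char 4's range; it's byte 1 of F0 9F 9A A4 = 0xF0.

0xF0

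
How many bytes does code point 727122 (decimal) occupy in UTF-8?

U+B1852 = 0xB1852. UTF-8 uses 1 byte below 0x80, 2 below 0x800, 3 below 0x10000, 4 up to 0x10FFFF. 0xB1852 is in U+10000–U+10FFFF → 4 bytes.

4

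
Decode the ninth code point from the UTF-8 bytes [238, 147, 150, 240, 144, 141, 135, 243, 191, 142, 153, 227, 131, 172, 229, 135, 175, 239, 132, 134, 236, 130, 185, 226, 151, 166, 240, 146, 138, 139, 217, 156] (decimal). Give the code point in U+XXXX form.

Offset 0: leading byte 0xEE = 11101110 → 3-byte char #1 = EE 93 96.
Offset 3: leading byte 0xF0 = 11110000 → 4-byte char #2 = F0 90 8D 87.
Offset 7: leading byte 0xF3 = 11110011 → 4-byte char #3 = F3 BF 8E 99.
Offset 11: leading byte 0xE3 = 11100011 → 3-byte char #4 = E3 83 AC.
Offset 14: leading byte 0xE5 = 11100101 → 3-byte char #5 = E5 87 AF.
Offset 17: leading byte 0xEF = 11101111 → 3-byte char #6 = EF 84 86.
Offset 20: leading byte 0xEC = 11101100 → 3-byte char #7 = EC 82 B9.
Offset 23: leading byte 0xE2 = 11100010 → 3-byte char #8 = E2 97 A6.
Offset 26: leading byte 0xF0 = 11110000 → 4-byte char #9 = F0 92 8A 8B.
Leading byte 0xF0 = 11110000 matches 11110xxx → 4-byte sequence.
Byte 1: 0xF0 = 11110000, payload 000 (3 bits).
Byte 2: 0x92 = 10010010 (10xxxxxx ✓), payload 010010.
Byte 3: 0x8A = 10001010 (10xxxxxx ✓), payload 001010.
Byte 4: 0x8B = 10001011 (10xxxxxx ✓), payload 001011.
Concatenate: 000010010001010001011 = 0x1228B (21 bits → U+1228B).

U+1228B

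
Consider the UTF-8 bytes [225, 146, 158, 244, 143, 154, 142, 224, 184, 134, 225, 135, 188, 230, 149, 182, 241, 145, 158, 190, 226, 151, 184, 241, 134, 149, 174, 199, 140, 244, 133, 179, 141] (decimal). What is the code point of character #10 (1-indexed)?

Offset 0: leading byte 0xE1 = 11100001 → 3-byte char #1 = E1 92 9E.
Offset 3: leading byte 0xF4 = 11110100 → 4-byte char #2 = F4 8F 9A 8E.
Offset 7: leading byte 0xE0 = 11100000 → 3-byte char #3 = E0 B8 86.
Offset 10: leading byte 0xE1 = 11100001 → 3-byte char #4 = E1 87 BC.
Offset 13: leading byte 0xE6 = 11100110 → 3-byte char #5 = E6 95 B6.
Offset 16: leading byte 0xF1 = 11110001 → 4-byte char #6 = F1 91 9E BE.
Offset 20: leading byte 0xE2 = 11100010 → 3-byte char #7 = E2 97 B8.
Offset 23: leading byte 0xF1 = 11110001 → 4-byte char #8 = F1 86 95 AE.
Offset 27: leading byte 0xC7 = 11000111 → 2-byte char #9 = C7 8C.
Offset 29: leading byte 0xF4 = 11110100 → 4-byte char #10 = F4 85 B3 8D.
Leading byte 0xF4 = 11110100 matches 11110xxx → 4-byte sequence.
Byte 1: 0xF4 = 11110100, payload 100 (3 bits).
Byte 2: 0x85 = 10000101 (10xxxxxx ✓), payload 000101.
Byte 3: 0xB3 = 10110011 (10xxxxxx ✓), payload 110011.
Byte 4: 0x8D = 10001101 (10xxxxxx ✓), payload 001101.
Concatenate: 100000101110011001101 = 0x105CCD (21 bits → U+105CCD).

U+105CCD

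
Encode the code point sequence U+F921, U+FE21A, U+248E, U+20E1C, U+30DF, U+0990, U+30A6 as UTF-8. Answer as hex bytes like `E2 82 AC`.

EF A4 A1 F3 BE 88 9A E2 92 8E F0 A0 B8 9C E3 83 9F E0 A6 90 E3 82 A6

U+F921: 3-byte form → EF A4 A1.
U+FE21A: 4-byte form → F3 BE 88 9A.
U+248E: 3-byte form → E2 92 8E.
U+20E1C: 4-byte form → F0 A0 B8 9C.
U+30DF: 3-byte form → E3 83 9F.
U+0990: 3-byte form → E0 A6 90.
U+30A6: 3-byte form → E3 82 A6.
Concatenated (23 bytes): EF A4 A1 F3 BE 88 9A E2 92 8E F0 A0 B8 9C E3 83 9F E0 A6 90 E3 82 A6.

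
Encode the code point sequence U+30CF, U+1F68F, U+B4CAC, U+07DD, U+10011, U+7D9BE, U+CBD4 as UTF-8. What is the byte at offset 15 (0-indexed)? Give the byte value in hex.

0x80

U+30CF → 3-byte form E3 83 8F at offsets 0–2.
U+1F68F → 4-byte form F0 9F 9A 8F at offsets 3–6.
U+B4CAC → 4-byte form F2 B4 B2 AC at offsets 7–10.
U+07DD → 2-byte form DF 9D at offsets 11–12.
U+10011 → 4-byte form F0 90 80 91 at offsets 13–16.
Offset 15 falls in char 5's range; it's byte 3 of F0 90 80 91 = 0x80.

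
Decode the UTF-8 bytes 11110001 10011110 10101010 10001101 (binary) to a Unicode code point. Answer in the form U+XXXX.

U+5EA8D

Leading byte 0xF1 = 11110001 matches 11110xxx → 4-byte sequence.
Byte 1: 0xF1 = 11110001, payload 001 (3 bits).
Byte 2: 0x9E = 10011110 (10xxxxxx ✓), payload 011110.
Byte 3: 0xAA = 10101010 (10xxxxxx ✓), payload 101010.
Byte 4: 0x8D = 10001101 (10xxxxxx ✓), payload 001101.
Concatenate: 001011110101010001101 = 0x5EA8D (21 bits → U+5EA8D).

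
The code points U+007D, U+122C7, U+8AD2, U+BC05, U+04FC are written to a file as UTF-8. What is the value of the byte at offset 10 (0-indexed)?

0x85

U+007D → 1-byte form 7D at offsets 0–0.
U+122C7 → 4-byte form F0 92 8B 87 at offsets 1–4.
U+8AD2 → 3-byte form E8 AB 92 at offsets 5–7.
U+BC05 → 3-byte form EB B0 85 at offsets 8–10.
Offset 10 falls in char 4's range; it's byte 3 of EB B0 85 = 0x85.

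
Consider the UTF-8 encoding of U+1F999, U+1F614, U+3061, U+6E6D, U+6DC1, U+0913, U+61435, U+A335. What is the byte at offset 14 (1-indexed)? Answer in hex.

1-indexed offset 14 is 0-indexed offset 13.
U+1F999 → 4-byte form F0 9F A6 99 at offsets 0–3.
U+1F614 → 4-byte form F0 9F 98 94 at offsets 4–7.
U+3061 → 3-byte form E3 81 A1 at offsets 8–10.
U+6E6D → 3-byte form E6 B9 AD at offsets 11–13.
Offset 13 falls in char 4's range; it's byte 3 of E6 B9 AD = 0xAD.

0xAD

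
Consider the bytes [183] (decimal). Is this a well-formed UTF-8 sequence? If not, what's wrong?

Byte 0xB7 = 10110111 has the form 10xxxxxx — a continuation byte — but there is no preceding leading byte.

invalid (continuation byte with no leading byte)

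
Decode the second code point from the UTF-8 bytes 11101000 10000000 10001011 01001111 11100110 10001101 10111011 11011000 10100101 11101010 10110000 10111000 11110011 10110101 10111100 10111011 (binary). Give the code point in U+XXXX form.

U+004F

Offset 0: leading byte 0xE8 = 11101000 → 3-byte char #1 = E8 80 8B.
Offset 3: leading byte 0x4F = 01001111 → 1-byte char #2 = 4F.
Leading byte 0x4F = 01001111 matches 0xxxxxxx → 1-byte sequence.
Byte 1: 0x4F = 01001111, payload 1001111 (7 bits).
Concatenate: 1001111 = 0x4F (7 bits → U+004F).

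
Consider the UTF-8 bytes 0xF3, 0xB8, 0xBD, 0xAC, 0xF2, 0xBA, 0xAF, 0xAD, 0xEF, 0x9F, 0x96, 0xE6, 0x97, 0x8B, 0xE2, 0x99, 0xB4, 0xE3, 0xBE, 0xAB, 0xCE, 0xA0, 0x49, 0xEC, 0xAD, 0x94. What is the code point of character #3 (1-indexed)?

U+F7D6

Offset 0: leading byte 0xF3 = 11110011 → 4-byte char #1 = F3 B8 BD AC.
Offset 4: leading byte 0xF2 = 11110010 → 4-byte char #2 = F2 BA AF AD.
Offset 8: leading byte 0xEF = 11101111 → 3-byte char #3 = EF 9F 96.
Leading byte 0xEF = 11101111 matches 1110xxxx → 3-byte sequence.
Byte 1: 0xEF = 11101111, payload 1111 (4 bits).
Byte 2: 0x9F = 10011111 (10xxxxxx ✓), payload 011111.
Byte 3: 0x96 = 10010110 (10xxxxxx ✓), payload 010110.
Concatenate: 1111011111010110 = 0xF7D6 (16 bits → U+F7D6).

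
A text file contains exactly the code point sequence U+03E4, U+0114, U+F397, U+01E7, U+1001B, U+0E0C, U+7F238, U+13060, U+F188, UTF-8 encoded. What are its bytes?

CF A4 C4 94 EF 8E 97 C7 A7 F0 90 80 9B E0 B8 8C F1 BF 88 B8 F0 93 81 A0 EF 86 88

U+03E4: 2-byte form → CF A4.
U+0114: 2-byte form → C4 94.
U+F397: 3-byte form → EF 8E 97.
U+01E7: 2-byte form → C7 A7.
U+1001B: 4-byte form → F0 90 80 9B.
U+0E0C: 3-byte form → E0 B8 8C.
U+7F238: 4-byte form → F1 BF 88 B8.
U+13060: 4-byte form → F0 93 81 A0.
U+F188: 3-byte form → EF 86 88.
Concatenated (27 bytes): CF A4 C4 94 EF 8E 97 C7 A7 F0 90 80 9B E0 B8 8C F1 BF 88 B8 F0 93 81 A0 EF 86 88.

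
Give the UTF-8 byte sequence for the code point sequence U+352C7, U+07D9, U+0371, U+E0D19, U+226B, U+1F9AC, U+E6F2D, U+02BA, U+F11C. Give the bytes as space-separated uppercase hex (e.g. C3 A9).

U+352C7: 4-byte form → F0 B5 8B 87.
U+07D9: 2-byte form → DF 99.
U+0371: 2-byte form → CD B1.
U+E0D19: 4-byte form → F3 A0 B4 99.
U+226B: 3-byte form → E2 89 AB.
U+1F9AC: 4-byte form → F0 9F A6 AC.
U+E6F2D: 4-byte form → F3 A6 BC AD.
U+02BA: 2-byte form → CA BA.
U+F11C: 3-byte form → EF 84 9C.
Concatenated (28 bytes): F0 B5 8B 87 DF 99 CD B1 F3 A0 B4 99 E2 89 AB F0 9F A6 AC F3 A6 BC AD CA BA EF 84 9C.

F0 B5 8B 87 DF 99 CD B1 F3 A0 B4 99 E2 89 AB F0 9F A6 AC F3 A6 BC AD CA BA EF 84 9C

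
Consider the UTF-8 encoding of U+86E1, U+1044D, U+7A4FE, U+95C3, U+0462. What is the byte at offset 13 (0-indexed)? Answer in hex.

0x83

U+86E1 → 3-byte form E8 9B A1 at offsets 0–2.
U+1044D → 4-byte form F0 90 91 8D at offsets 3–6.
U+7A4FE → 4-byte form F1 BA 93 BE at offsets 7–10.
U+95C3 → 3-byte form E9 97 83 at offsets 11–13.
Offset 13 falls in char 4's range; it's byte 3 of E9 97 83 = 0x83.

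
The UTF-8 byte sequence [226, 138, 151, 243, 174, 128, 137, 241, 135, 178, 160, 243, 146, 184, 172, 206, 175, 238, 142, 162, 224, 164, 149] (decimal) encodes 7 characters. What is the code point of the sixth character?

Offset 0: leading byte 0xE2 = 11100010 → 3-byte char #1 = E2 8A 97.
Offset 3: leading byte 0xF3 = 11110011 → 4-byte char #2 = F3 AE 80 89.
Offset 7: leading byte 0xF1 = 11110001 → 4-byte char #3 = F1 87 B2 A0.
Offset 11: leading byte 0xF3 = 11110011 → 4-byte char #4 = F3 92 B8 AC.
Offset 15: leading byte 0xCE = 11001110 → 2-byte char #5 = CE AF.
Offset 17: leading byte 0xEE = 11101110 → 3-byte char #6 = EE 8E A2.
Leading byte 0xEE = 11101110 matches 1110xxxx → 3-byte sequence.
Byte 1: 0xEE = 11101110, payload 1110 (4 bits).
Byte 2: 0x8E = 10001110 (10xxxxxx ✓), payload 001110.
Byte 3: 0xA2 = 10100010 (10xxxxxx ✓), payload 100010.
Concatenate: 1110001110100010 = 0xE3A2 (16 bits → U+E3A2).

U+E3A2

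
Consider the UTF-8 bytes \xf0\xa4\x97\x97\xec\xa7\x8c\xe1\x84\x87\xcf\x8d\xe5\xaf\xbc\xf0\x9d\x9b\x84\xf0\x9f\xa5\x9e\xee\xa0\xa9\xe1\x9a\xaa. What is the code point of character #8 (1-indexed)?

Offset 0: leading byte 0xF0 = 11110000 → 4-byte char #1 = F0 A4 97 97.
Offset 4: leading byte 0xEC = 11101100 → 3-byte char #2 = EC A7 8C.
Offset 7: leading byte 0xE1 = 11100001 → 3-byte char #3 = E1 84 87.
Offset 10: leading byte 0xCF = 11001111 → 2-byte char #4 = CF 8D.
Offset 12: leading byte 0xE5 = 11100101 → 3-byte char #5 = E5 AF BC.
Offset 15: leading byte 0xF0 = 11110000 → 4-byte char #6 = F0 9D 9B 84.
Offset 19: leading byte 0xF0 = 11110000 → 4-byte char #7 = F0 9F A5 9E.
Offset 23: leading byte 0xEE = 11101110 → 3-byte char #8 = EE A0 A9.
Leading byte 0xEE = 11101110 matches 1110xxxx → 3-byte sequence.
Byte 1: 0xEE = 11101110, payload 1110 (4 bits).
Byte 2: 0xA0 = 10100000 (10xxxxxx ✓), payload 100000.
Byte 3: 0xA9 = 10101001 (10xxxxxx ✓), payload 101001.
Concatenate: 1110100000101001 = 0xE829 (16 bits → U+E829).

U+E829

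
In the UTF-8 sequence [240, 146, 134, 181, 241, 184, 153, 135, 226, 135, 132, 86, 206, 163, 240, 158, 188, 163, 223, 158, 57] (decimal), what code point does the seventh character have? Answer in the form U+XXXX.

U+07DE

Offset 0: leading byte 0xF0 = 11110000 → 4-byte char #1 = F0 92 86 B5.
Offset 4: leading byte 0xF1 = 11110001 → 4-byte char #2 = F1 B8 99 87.
Offset 8: leading byte 0xE2 = 11100010 → 3-byte char #3 = E2 87 84.
Offset 11: leading byte 0x56 = 01010110 → 1-byte char #4 = 56.
Offset 12: leading byte 0xCE = 11001110 → 2-byte char #5 = CE A3.
Offset 14: leading byte 0xF0 = 11110000 → 4-byte char #6 = F0 9E BC A3.
Offset 18: leading byte 0xDF = 11011111 → 2-byte char #7 = DF 9E.
Leading byte 0xDF = 11011111 matches 110xxxxx → 2-byte sequence.
Byte 1: 0xDF = 11011111, payload 11111 (5 bits).
Byte 2: 0x9E = 10011110 (10xxxxxx ✓), payload 011110.
Concatenate: 11111011110 = 0x7DE (11 bits → U+07DE).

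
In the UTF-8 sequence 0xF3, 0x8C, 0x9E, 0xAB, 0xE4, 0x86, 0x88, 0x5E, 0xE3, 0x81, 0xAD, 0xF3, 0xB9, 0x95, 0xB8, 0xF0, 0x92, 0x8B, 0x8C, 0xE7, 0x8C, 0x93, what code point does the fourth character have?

U+306D

Offset 0: leading byte 0xF3 = 11110011 → 4-byte char #1 = F3 8C 9E AB.
Offset 4: leading byte 0xE4 = 11100100 → 3-byte char #2 = E4 86 88.
Offset 7: leading byte 0x5E = 01011110 → 1-byte char #3 = 5E.
Offset 8: leading byte 0xE3 = 11100011 → 3-byte char #4 = E3 81 AD.
Leading byte 0xE3 = 11100011 matches 1110xxxx → 3-byte sequence.
Byte 1: 0xE3 = 11100011, payload 0011 (4 bits).
Byte 2: 0x81 = 10000001 (10xxxxxx ✓), payload 000001.
Byte 3: 0xAD = 10101101 (10xxxxxx ✓), payload 101101.
Concatenate: 0011000001101101 = 0x306D (16 bits → U+306D).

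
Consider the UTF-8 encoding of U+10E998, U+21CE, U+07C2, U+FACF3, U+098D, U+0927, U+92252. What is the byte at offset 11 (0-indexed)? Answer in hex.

0xB3

U+10E998 → 4-byte form F4 8E A6 98 at offsets 0–3.
U+21CE → 3-byte form E2 87 8E at offsets 4–6.
U+07C2 → 2-byte form DF 82 at offsets 7–8.
U+FACF3 → 4-byte form F3 BA B3 B3 at offsets 9–12.
Offset 11 falls in char 4's range; it's byte 3 of F3 BA B3 B3 = 0xB3.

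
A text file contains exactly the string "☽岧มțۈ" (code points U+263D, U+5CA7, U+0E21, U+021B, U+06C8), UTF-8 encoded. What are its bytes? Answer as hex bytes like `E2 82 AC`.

U+263D: 3-byte form → E2 98 BD.
U+5CA7: 3-byte form → E5 B2 A7.
U+0E21: 3-byte form → E0 B8 A1.
U+021B: 2-byte form → C8 9B.
U+06C8: 2-byte form → DB 88.
Concatenated (13 bytes): E2 98 BD E5 B2 A7 E0 B8 A1 C8 9B DB 88.

E2 98 BD E5 B2 A7 E0 B8 A1 C8 9B DB 88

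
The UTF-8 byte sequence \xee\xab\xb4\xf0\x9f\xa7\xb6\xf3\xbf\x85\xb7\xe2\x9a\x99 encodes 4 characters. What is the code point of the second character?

Offset 0: leading byte 0xEE = 11101110 → 3-byte char #1 = EE AB B4.
Offset 3: leading byte 0xF0 = 11110000 → 4-byte char #2 = F0 9F A7 B6.
Leading byte 0xF0 = 11110000 matches 11110xxx → 4-byte sequence.
Byte 1: 0xF0 = 11110000, payload 000 (3 bits).
Byte 2: 0x9F = 10011111 (10xxxxxx ✓), payload 011111.
Byte 3: 0xA7 = 10100111 (10xxxxxx ✓), payload 100111.
Byte 4: 0xB6 = 10110110 (10xxxxxx ✓), payload 110110.
Concatenate: 000011111100111110110 = 0x1F9F6 (21 bits → U+1F9F6).

U+1F9F6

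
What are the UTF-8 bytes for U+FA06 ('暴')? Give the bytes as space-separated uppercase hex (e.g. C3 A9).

U+FA06 = 0xFA06 = 64006 decimal. In range U+0800–U+FFFF → 3-byte form: 1110xxxx 10xxxxxx 10xxxxxx.
Binary (16 bits): 1111101000000110.
Split 4+6+6: 1111 | 101000 | 000110.
Byte 1: 11101111 = 0xEF.
Byte 2: 10101000 = 0xA8.
Byte 3: 10000110 = 0x86.

EF A8 86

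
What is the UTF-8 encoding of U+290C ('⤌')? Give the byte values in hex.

U+290C = 0x290C = 10508 decimal. In range U+0800–U+FFFF → 3-byte form: 1110xxxx 10xxxxxx 10xxxxxx.
Binary (16 bits): 0010100100001100.
Split 4+6+6: 0010 | 100100 | 001100.
Byte 1: 11100010 = 0xE2.
Byte 2: 10100100 = 0xA4.
Byte 3: 10001100 = 0x8C.

E2 A4 8C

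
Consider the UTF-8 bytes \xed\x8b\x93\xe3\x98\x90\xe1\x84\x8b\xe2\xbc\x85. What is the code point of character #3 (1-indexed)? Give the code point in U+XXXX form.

U+110B

Offset 0: leading byte 0xED = 11101101 → 3-byte char #1 = ED 8B 93.
Offset 3: leading byte 0xE3 = 11100011 → 3-byte char #2 = E3 98 90.
Offset 6: leading byte 0xE1 = 11100001 → 3-byte char #3 = E1 84 8B.
Leading byte 0xE1 = 11100001 matches 1110xxxx → 3-byte sequence.
Byte 1: 0xE1 = 11100001, payload 0001 (4 bits).
Byte 2: 0x84 = 10000100 (10xxxxxx ✓), payload 000100.
Byte 3: 0x8B = 10001011 (10xxxxxx ✓), payload 001011.
Concatenate: 0001000100001011 = 0x110B (16 bits → U+110B).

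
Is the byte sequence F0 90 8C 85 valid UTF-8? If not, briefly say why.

valid

Leading byte 0xF0 = 11110000 → 4-byte form.
Continuation bytes 0x90=10010000, 0x8C=10001100, 0x85=10000101 all match 10xxxxxx.
Decoded value 0x10305 is ≥ 0x10000 (shortest form) and not a surrogate.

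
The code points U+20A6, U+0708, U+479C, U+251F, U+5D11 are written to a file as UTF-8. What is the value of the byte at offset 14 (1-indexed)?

0x91

1-indexed offset 14 is 0-indexed offset 13.
U+20A6 → 3-byte form E2 82 A6 at offsets 0–2.
U+0708 → 2-byte form DC 88 at offsets 3–4.
U+479C → 3-byte form E4 9E 9C at offsets 5–7.
U+251F → 3-byte form E2 94 9F at offsets 8–10.
U+5D11 → 3-byte form E5 B4 91 at offsets 11–13.
Offset 13 falls in char 5's range; it's byte 3 of E5 B4 91 = 0x91.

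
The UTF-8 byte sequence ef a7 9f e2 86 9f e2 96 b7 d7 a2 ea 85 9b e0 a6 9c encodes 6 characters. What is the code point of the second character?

Offset 0: leading byte 0xEF = 11101111 → 3-byte char #1 = EF A7 9F.
Offset 3: leading byte 0xE2 = 11100010 → 3-byte char #2 = E2 86 9F.
Leading byte 0xE2 = 11100010 matches 1110xxxx → 3-byte sequence.
Byte 1: 0xE2 = 11100010, payload 0010 (4 bits).
Byte 2: 0x86 = 10000110 (10xxxxxx ✓), payload 000110.
Byte 3: 0x9F = 10011111 (10xxxxxx ✓), payload 011111.
Concatenate: 0010000110011111 = 0x219F (16 bits → U+219F).

U+219F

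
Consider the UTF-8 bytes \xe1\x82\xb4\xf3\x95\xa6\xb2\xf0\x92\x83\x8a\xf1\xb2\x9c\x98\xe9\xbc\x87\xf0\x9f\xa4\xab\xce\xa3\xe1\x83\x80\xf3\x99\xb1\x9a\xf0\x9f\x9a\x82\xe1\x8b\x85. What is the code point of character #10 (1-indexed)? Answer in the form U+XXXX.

Offset 0: leading byte 0xE1 = 11100001 → 3-byte char #1 = E1 82 B4.
Offset 3: leading byte 0xF3 = 11110011 → 4-byte char #2 = F3 95 A6 B2.
Offset 7: leading byte 0xF0 = 11110000 → 4-byte char #3 = F0 92 83 8A.
Offset 11: leading byte 0xF1 = 11110001 → 4-byte char #4 = F1 B2 9C 98.
Offset 15: leading byte 0xE9 = 11101001 → 3-byte char #5 = E9 BC 87.
Offset 18: leading byte 0xF0 = 11110000 → 4-byte char #6 = F0 9F A4 AB.
Offset 22: leading byte 0xCE = 11001110 → 2-byte char #7 = CE A3.
Offset 24: leading byte 0xE1 = 11100001 → 3-byte char #8 = E1 83 80.
Offset 27: leading byte 0xF3 = 11110011 → 4-byte char #9 = F3 99 B1 9A.
Offset 31: leading byte 0xF0 = 11110000 → 4-byte char #10 = F0 9F 9A 82.
Leading byte 0xF0 = 11110000 matches 11110xxx → 4-byte sequence.
Byte 1: 0xF0 = 11110000, payload 000 (3 bits).
Byte 2: 0x9F = 10011111 (10xxxxxx ✓), payload 011111.
Byte 3: 0x9A = 10011010 (10xxxxxx ✓), payload 011010.
Byte 4: 0x82 = 10000010 (10xxxxxx ✓), payload 000010.
Concatenate: 000011111011010000010 = 0x1F682 (21 bits → U+1F682).

U+1F682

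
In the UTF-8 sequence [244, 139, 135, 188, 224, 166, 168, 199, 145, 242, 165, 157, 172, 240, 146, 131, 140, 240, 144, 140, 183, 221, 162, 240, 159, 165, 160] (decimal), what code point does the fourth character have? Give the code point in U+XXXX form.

U+A576C

Offset 0: leading byte 0xF4 = 11110100 → 4-byte char #1 = F4 8B 87 BC.
Offset 4: leading byte 0xE0 = 11100000 → 3-byte char #2 = E0 A6 A8.
Offset 7: leading byte 0xC7 = 11000111 → 2-byte char #3 = C7 91.
Offset 9: leading byte 0xF2 = 11110010 → 4-byte char #4 = F2 A5 9D AC.
Leading byte 0xF2 = 11110010 matches 11110xxx → 4-byte sequence.
Byte 1: 0xF2 = 11110010, payload 010 (3 bits).
Byte 2: 0xA5 = 10100101 (10xxxxxx ✓), payload 100101.
Byte 3: 0x9D = 10011101 (10xxxxxx ✓), payload 011101.
Byte 4: 0xAC = 10101100 (10xxxxxx ✓), payload 101100.
Concatenate: 010100101011101101100 = 0xA576C (21 bits → U+A576C).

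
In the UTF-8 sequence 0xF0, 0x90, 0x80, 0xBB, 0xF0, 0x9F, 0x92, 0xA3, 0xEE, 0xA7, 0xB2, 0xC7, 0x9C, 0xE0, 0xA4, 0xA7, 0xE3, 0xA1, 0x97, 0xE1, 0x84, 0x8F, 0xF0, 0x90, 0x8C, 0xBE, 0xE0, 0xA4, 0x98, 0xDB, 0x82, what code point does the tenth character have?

U+06C2

Offset 0: leading byte 0xF0 = 11110000 → 4-byte char #1 = F0 90 80 BB.
Offset 4: leading byte 0xF0 = 11110000 → 4-byte char #2 = F0 9F 92 A3.
Offset 8: leading byte 0xEE = 11101110 → 3-byte char #3 = EE A7 B2.
Offset 11: leading byte 0xC7 = 11000111 → 2-byte char #4 = C7 9C.
Offset 13: leading byte 0xE0 = 11100000 → 3-byte char #5 = E0 A4 A7.
Offset 16: leading byte 0xE3 = 11100011 → 3-byte char #6 = E3 A1 97.
Offset 19: leading byte 0xE1 = 11100001 → 3-byte char #7 = E1 84 8F.
Offset 22: leading byte 0xF0 = 11110000 → 4-byte char #8 = F0 90 8C BE.
Offset 26: leading byte 0xE0 = 11100000 → 3-byte char #9 = E0 A4 98.
Offset 29: leading byte 0xDB = 11011011 → 2-byte char #10 = DB 82.
Leading byte 0xDB = 11011011 matches 110xxxxx → 2-byte sequence.
Byte 1: 0xDB = 11011011, payload 11011 (5 bits).
Byte 2: 0x82 = 10000010 (10xxxxxx ✓), payload 000010.
Concatenate: 11011000010 = 0x6C2 (11 bits → U+06C2).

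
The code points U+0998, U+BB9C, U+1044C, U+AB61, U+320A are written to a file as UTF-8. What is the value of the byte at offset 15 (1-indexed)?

1-indexed offset 15 is 0-indexed offset 14.
U+0998 → 3-byte form E0 A6 98 at offsets 0–2.
U+BB9C → 3-byte form EB AE 9C at offsets 3–5.
U+1044C → 4-byte form F0 90 91 8C at offsets 6–9.
U+AB61 → 3-byte form EA AD A1 at offsets 10–12.
U+320A → 3-byte form E3 88 8A at offsets 13–15.
Offset 14 falls in char 5's range; it's byte 2 of E3 88 8A = 0x88.

0x88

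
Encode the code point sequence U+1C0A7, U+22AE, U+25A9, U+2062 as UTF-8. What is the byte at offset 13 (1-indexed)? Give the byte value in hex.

0xA2

1-indexed offset 13 is 0-indexed offset 12.
U+1C0A7 → 4-byte form F0 9C 82 A7 at offsets 0–3.
U+22AE → 3-byte form E2 8A AE at offsets 4–6.
U+25A9 → 3-byte form E2 96 A9 at offsets 7–9.
U+2062 → 3-byte form E2 81 A2 at offsets 10–12.
Offset 12 falls in char 4's range; it's byte 3 of E2 81 A2 = 0xA2.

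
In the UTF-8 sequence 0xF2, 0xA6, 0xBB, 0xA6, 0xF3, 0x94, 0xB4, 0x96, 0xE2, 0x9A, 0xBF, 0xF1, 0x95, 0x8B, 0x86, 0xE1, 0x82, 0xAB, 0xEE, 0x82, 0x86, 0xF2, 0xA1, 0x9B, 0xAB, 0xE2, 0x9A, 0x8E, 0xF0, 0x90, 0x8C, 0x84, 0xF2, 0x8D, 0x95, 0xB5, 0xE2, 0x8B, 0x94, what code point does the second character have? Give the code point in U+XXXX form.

U+D4D16

Offset 0: leading byte 0xF2 = 11110010 → 4-byte char #1 = F2 A6 BB A6.
Offset 4: leading byte 0xF3 = 11110011 → 4-byte char #2 = F3 94 B4 96.
Leading byte 0xF3 = 11110011 matches 11110xxx → 4-byte sequence.
Byte 1: 0xF3 = 11110011, payload 011 (3 bits).
Byte 2: 0x94 = 10010100 (10xxxxxx ✓), payload 010100.
Byte 3: 0xB4 = 10110100 (10xxxxxx ✓), payload 110100.
Byte 4: 0x96 = 10010110 (10xxxxxx ✓), payload 010110.
Concatenate: 011010100110100010110 = 0xD4D16 (21 bits → U+D4D16).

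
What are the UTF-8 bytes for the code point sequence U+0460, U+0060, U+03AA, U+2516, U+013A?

D1 A0 60 CE AA E2 94 96 C4 BA

U+0460: 2-byte form → D1 A0.
U+0060: 1-byte form → 60.
U+03AA: 2-byte form → CE AA.
U+2516: 3-byte form → E2 94 96.
U+013A: 2-byte form → C4 BA.
Concatenated (10 bytes): D1 A0 60 CE AA E2 94 96 C4 BA.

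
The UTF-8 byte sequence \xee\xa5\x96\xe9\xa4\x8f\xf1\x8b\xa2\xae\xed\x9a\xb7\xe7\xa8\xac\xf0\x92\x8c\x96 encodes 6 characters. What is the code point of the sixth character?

Offset 0: leading byte 0xEE = 11101110 → 3-byte char #1 = EE A5 96.
Offset 3: leading byte 0xE9 = 11101001 → 3-byte char #2 = E9 A4 8F.
Offset 6: leading byte 0xF1 = 11110001 → 4-byte char #3 = F1 8B A2 AE.
Offset 10: leading byte 0xED = 11101101 → 3-byte char #4 = ED 9A B7.
Offset 13: leading byte 0xE7 = 11100111 → 3-byte char #5 = E7 A8 AC.
Offset 16: leading byte 0xF0 = 11110000 → 4-byte char #6 = F0 92 8C 96.
Leading byte 0xF0 = 11110000 matches 11110xxx → 4-byte sequence.
Byte 1: 0xF0 = 11110000, payload 000 (3 bits).
Byte 2: 0x92 = 10010010 (10xxxxxx ✓), payload 010010.
Byte 3: 0x8C = 10001100 (10xxxxxx ✓), payload 001100.
Byte 4: 0x96 = 10010110 (10xxxxxx ✓), payload 010110.
Concatenate: 000010010001100010110 = 0x12316 (21 bits → U+12316).

U+12316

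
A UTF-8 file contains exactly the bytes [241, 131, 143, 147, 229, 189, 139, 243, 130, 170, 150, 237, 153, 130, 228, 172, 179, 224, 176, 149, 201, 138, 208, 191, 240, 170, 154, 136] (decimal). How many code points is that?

Byte at offset 0: 0xF1 = 11110001 → 4-byte char (#1). Advance 4.
Byte at offset 4: 0xE5 = 11100101 → 3-byte char (#2). Advance 3.
Byte at offset 7: 0xF3 = 11110011 → 4-byte char (#3). Advance 4.
Byte at offset 11: 0xED = 11101101 → 3-byte char (#4). Advance 3.
Byte at offset 14: 0xE4 = 11100100 → 3-byte char (#5). Advance 3.
Byte at offset 17: 0xE0 = 11100000 → 3-byte char (#6). Advance 3.
Byte at offset 20: 0xC9 = 11001001 → 2-byte char (#7). Advance 2.
Byte at offset 22: 0xD0 = 11010000 → 2-byte char (#8). Advance 2.
Byte at offset 24: 0xF0 = 11110000 → 4-byte char (#9). Advance 4.
Reached end at offset 28 after 9 code points.

9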